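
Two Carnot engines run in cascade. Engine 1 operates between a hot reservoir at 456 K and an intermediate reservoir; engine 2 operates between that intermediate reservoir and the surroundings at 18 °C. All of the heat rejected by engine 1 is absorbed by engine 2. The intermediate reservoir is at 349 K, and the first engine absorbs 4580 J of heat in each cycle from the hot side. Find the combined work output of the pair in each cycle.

W_total ≈ 1660 J

T_C = 18 °C → 18 + 273.15 = 291.15 K.
Two reversible stages in series are equivalent to a single Carnot engine between T_H and T_C, so η_total = 1 − T_C/T_H = 1 − 291.15/456.00 = 0.3615.
W_total = η_total · Q_H = 0.3615 × 4580 = 1660 J.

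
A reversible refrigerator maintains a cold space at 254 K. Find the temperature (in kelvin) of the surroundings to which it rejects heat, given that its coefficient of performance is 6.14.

COP_R = T_C/(T_H − T_C) ⇒ T_H = T_C·(1 + 1/COP_R) = 254.00 × (1 + 1/6.14) = 295 K.

T_H ≈ 295 K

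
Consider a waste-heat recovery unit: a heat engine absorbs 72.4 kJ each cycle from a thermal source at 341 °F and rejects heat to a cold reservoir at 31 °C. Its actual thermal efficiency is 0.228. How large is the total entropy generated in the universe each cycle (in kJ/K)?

T_H = 341 °F → (341 − 32) × 5/9 = 171.67 °C = 444.82 K.
T_C = 31 °C → 31 + 273.15 = 304.15 K.
W = η·Q_H = 0.228 × 72.4 = 16.51 kJ, so Q_C = Q_H − W = 55.89 kJ.
The hot reservoir loses entropy Q_H/T_H = 72.4/444.82 = 0.1628 kJ/K; the cold reservoir gains Q_C/T_C = 55.89/304.15 = 0.1838 kJ/K.
ΔS_univ = −Q_H/T_H + Q_C/T_C = 0.0210 kJ/K (> 0, since η = 0.228 < η_Carnot = 0.316).

ΔS_univ ≈ 0.0210 kJ/K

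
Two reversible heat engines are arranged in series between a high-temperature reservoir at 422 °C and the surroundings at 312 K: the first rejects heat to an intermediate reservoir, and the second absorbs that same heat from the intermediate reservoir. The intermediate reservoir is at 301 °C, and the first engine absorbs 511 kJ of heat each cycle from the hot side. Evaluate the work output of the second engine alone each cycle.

W₂ ≈ 192.7 kJ

T_H = 422 °C → 422 + 273.15 = 695.15 K.
T_m = 301 °C → 301 + 273.15 = 574.15 K.
Heat entering the second stage: Q_m = Q_H·(T_m/T_H) = 511 × 574.15/695.15 = 422.1 kJ.
Second-stage efficiency η₂ = 1 − T_C/T_m = 1 − 312.00/574.15 = 0.4566, so W₂ = η₂·Q_m = 192.7 kJ.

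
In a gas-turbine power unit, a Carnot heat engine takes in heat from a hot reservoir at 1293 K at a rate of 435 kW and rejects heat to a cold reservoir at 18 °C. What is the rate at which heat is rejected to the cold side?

T_C = 18 °C → 18 + 273.15 = 291.15 K.
Carnot efficiency: η = 1 − T_C/T_H = 1 − 291.15/1293.00 = 0.7748.
For a reversible cycle Q_C/Q_H = T_C/T_H, so Q_C = 435 × 291.15/1293.00 = 97.95 kW.

Q̇_C ≈ 97.95 kW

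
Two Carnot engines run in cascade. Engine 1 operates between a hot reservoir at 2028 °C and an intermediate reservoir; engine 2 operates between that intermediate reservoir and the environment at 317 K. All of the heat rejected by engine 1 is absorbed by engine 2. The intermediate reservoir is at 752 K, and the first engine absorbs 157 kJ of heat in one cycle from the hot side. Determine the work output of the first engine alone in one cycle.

T_H = 2028 °C → 2028 + 273.15 = 2301.15 K.
First-stage efficiency η₁ = 1 − T_m/T_H = 1 − 752.00/2301.15 = 0.6732.
W₁ = η₁·Q_H = 0.6732 × 157 = 106 kJ.

W₁ ≈ 106 kJ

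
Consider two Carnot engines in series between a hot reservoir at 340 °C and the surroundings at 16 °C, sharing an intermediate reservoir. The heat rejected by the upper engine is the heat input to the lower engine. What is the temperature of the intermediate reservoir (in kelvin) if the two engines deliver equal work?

T_H = 340 °C → 340 + 273.15 = 613.15 K.
T_C = 16 °C → 16 + 273.15 = 289.15 K.
For reversible stages Q_m = Q_H·(T_m/T_H). Setting W₁ = Q_H(1 − T_m/T_H) equal to W₂ = Q_m(1 − T_C/T_m) = Q_H·(T_m − T_C)/T_H gives T_H − T_m = T_m − T_C, so T_m = (T_H + T_C)/2 = (613.15 + 289.15)/2 = 451 K.

T_m ≈ 451 K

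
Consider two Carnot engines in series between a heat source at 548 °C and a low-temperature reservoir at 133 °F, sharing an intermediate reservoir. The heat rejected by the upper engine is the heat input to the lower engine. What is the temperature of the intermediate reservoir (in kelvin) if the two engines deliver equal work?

T_m ≈ 575 K

T_H = 548 °C → 548 + 273.15 = 821.15 K.
T_C = 133 °F → (133 − 32) × 5/9 = 56.11 °C = 329.26 K.
For reversible stages Q_m = Q_H·(T_m/T_H). Setting W₁ = Q_H(1 − T_m/T_H) equal to W₂ = Q_m(1 − T_C/T_m) = Q_H·(T_m − T_C)/T_H gives T_H − T_m = T_m − T_C, so T_m = (T_H + T_C)/2 = (821.15 + 329.26)/2 = 575 K.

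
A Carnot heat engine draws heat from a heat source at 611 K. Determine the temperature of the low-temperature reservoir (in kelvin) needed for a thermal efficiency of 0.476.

From η = 1 − T_C/T_H, T_C = T_H·(1 − η) = 611.00 × (1 − 0.476) = 320 K.

T_C ≈ 320 K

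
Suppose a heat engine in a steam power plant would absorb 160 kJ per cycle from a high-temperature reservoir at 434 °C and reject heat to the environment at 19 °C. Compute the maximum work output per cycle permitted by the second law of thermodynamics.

T_H = 434 °C → 434 + 273.15 = 707.15 K.
T_C = 19 °C → 19 + 273.15 = 292.15 K.
By the Carnot theorem, η_max = 1 − T_C/T_H = 1 − 292.15/707.15 = 0.5869.
W_max = η_max · Q_H = 0.5869 × 160 = 93.90 kJ.

W_max ≈ 93.90 kJ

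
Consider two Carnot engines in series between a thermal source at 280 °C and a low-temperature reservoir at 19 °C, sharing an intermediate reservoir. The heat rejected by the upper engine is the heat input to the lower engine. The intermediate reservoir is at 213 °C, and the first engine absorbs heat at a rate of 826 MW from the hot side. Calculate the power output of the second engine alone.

T_H = 280 °C → 280 + 273.15 = 553.15 K.
T_C = 19 °C → 19 + 273.15 = 292.15 K.
T_m = 213 °C → 213 + 273.15 = 486.15 K.
Heat entering the second stage: Q_m = Q_H·(T_m/T_H) = 826 × 486.15/553.15 = 726.0 MW.
Second-stage efficiency η₂ = 1 − T_C/T_m = 1 − 292.15/486.15 = 0.3991, so W₂ = η₂·Q_m = 289.7 MW.

Ẇ₂ ≈ 289.7 MW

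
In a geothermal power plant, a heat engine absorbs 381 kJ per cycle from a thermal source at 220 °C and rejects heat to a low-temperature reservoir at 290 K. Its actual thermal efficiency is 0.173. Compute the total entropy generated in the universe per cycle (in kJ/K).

ΔS_univ ≈ 0.3139 kJ/K

T_H = 220 °C → 220 + 273.15 = 493.15 K.
W = η·Q_H = 0.173 × 381 = 65.91 kJ, so Q_C = Q_H − W = 315.1 kJ.
Reservoir entropy changes: ΔS_H = −Q_H/T_H = −381/493.15 = -0.7726 kJ/K and ΔS_C = +Q_C/T_C = 315.1/290.00 = 1.087 kJ/K.
ΔS_univ = −Q_H/T_H + Q_C/T_C = 0.3139 kJ/K (> 0, since η = 0.173 < η_Carnot = 0.412).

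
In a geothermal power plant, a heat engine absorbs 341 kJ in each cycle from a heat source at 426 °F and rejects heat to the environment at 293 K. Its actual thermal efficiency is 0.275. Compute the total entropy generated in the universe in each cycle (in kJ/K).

T_H = 426 °F → (426 − 32) × 5/9 = 218.89 °C = 492.04 K.
W = η·Q_H = 0.275 × 341 = 93.78 kJ, so Q_C = Q_H − W = 247.2 kJ.
The hot reservoir loses entropy Q_H/T_H = 341/492.04 = 0.6930 kJ/K; the cold reservoir gains Q_C/T_C = 247.2/293.00 = 0.8438 kJ/K.
ΔS_univ = −Q_H/T_H + Q_C/T_C = 0.151 kJ/K (> 0, since η = 0.275 < η_Carnot = 0.405).

ΔS_univ ≈ 0.151 kJ/K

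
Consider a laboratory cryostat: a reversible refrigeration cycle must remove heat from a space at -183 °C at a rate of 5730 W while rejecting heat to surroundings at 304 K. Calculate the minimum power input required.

Ẇ_in ≈ 13600 W

T_C = -183 °C → -183 + 273.15 = 90.15 K.
For a reversible refrigerator, COP_R = T_C/(T_H − T_C) = 90.15/213.85 = 0.4216.
W = Q_C/COP_R = 5730/0.4216 = 13600 W.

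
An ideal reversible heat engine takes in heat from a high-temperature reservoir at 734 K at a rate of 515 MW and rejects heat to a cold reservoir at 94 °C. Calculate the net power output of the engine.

Ẇ ≈ 257 MW

T_C = 94 °C → 94 + 273.15 = 367.15 K.
η_rev = 1 − T_C/T_H = 1 − 367.15/734.00 = 0.4998.
W = η·Q_H = 0.4998 × 515 = 257 MW.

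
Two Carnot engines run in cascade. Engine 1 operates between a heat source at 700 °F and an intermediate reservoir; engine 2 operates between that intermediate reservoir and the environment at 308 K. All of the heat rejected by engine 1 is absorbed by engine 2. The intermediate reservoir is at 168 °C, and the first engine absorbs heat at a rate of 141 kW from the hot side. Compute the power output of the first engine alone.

Ẇ₁ ≈ 44.45 kW

T_H = 700 °F → (700 − 32) × 5/9 = 371.11 °C = 644.26 K.
T_m = 168 °C → 168 + 273.15 = 441.15 K.
First-stage efficiency η₁ = 1 − T_m/T_H = 1 − 441.15/644.26 = 0.3153.
W₁ = η₁·Q_H = 0.3153 × 141 = 44.45 kW.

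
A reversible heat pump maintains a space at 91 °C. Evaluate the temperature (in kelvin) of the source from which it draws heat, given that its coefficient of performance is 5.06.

T_C ≈ 292.2 K

T_H = 91 °C → 91 + 273.15 = 364.15 K.
COP_HP = T_H/(T_H − T_C) ⇒ T_C = T_H·(COP_HP − 1)/COP_HP = 364.15 × (5.06 − 1)/5.06 = 292.2 K.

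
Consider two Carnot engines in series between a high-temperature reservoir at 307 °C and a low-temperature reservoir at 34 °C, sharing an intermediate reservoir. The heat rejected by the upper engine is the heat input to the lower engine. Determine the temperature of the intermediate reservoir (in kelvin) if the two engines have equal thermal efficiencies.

T_H = 307 °C → 307 + 273.15 = 580.15 K.
T_C = 34 °C → 34 + 273.15 = 307.15 K.
Equal efficiencies require 1 − T_m/T_H = 1 − T_C/T_m, i.e. T_m/T_H = T_C/T_m, so T_m = √(T_H·T_C) = √(580.15 × 307.15) = 422.1 K.

T_m ≈ 422.1 K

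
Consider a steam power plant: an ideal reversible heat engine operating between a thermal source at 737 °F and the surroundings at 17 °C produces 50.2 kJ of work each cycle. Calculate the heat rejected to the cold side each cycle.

Q_C ≈ 38.88 kJ

T_H = 737 °F → (737 − 32) × 5/9 = 391.67 °C = 664.82 K.
T_C = 17 °C → 17 + 273.15 = 290.15 K.
Since the cycle is reversible, η = 1 − T_C/T_H = 1 − 290.15/664.82 = 0.5636.
Since Q_C/Q_H = T_C/T_H and Q_H = W/η, Q_C = W·T_C/(T_H − T_C) = 50.2 × 290.15/374.67 = 38.88 kJ.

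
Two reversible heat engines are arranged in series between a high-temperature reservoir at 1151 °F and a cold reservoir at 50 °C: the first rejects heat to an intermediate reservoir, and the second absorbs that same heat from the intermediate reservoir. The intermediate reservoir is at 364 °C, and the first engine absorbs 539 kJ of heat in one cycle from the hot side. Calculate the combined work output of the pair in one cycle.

W_total ≈ 344 kJ

T_H = 1151 °F → (1151 − 32) × 5/9 = 621.67 °C = 894.82 K.
T_C = 50 °C → 50 + 273.15 = 323.15 K.
Two reversible stages in series are equivalent to a single Carnot engine between T_H and T_C, so η_total = 1 − T_C/T_H = 1 − 323.15/894.82 = 0.6389.
W_total = η_total · Q_H = 0.6389 × 539 = 344 kJ.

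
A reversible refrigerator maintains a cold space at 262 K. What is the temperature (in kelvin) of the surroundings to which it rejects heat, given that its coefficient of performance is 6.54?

COP_R = T_C/(T_H − T_C) ⇒ T_H = T_C·(1 + 1/COP_R) = 262.00 × (1 + 1/6.54) = 302 K.

T_H ≈ 302 K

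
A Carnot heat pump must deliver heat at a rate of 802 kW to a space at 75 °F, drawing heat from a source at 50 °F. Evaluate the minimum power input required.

T_H = 75 °F → (75 − 32) × 5/9 = 23.89 °C = 297.04 K.
T_C = 50 °F → (50 − 32) × 5/9 = 10.00 °C = 283.15 K.
The Carnot heat-pump COP is COP_HP = T_H/(T_H − T_C) = 297.04/13.89 = 21.3868.
W = Q_H/COP_HP = 802/21.3868 = 37.50 kW.

Ẇ_in ≈ 37.50 kW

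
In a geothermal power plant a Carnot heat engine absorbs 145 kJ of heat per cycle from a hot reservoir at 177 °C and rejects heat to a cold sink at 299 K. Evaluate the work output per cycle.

W ≈ 48.7 kJ

T_H = 177 °C → 177 + 273.15 = 450.15 K.
The Carnot efficiency is η = 1 − T_C/T_H = 1 − 299.00/450.15 = 0.3358.
W = η·Q_H = 0.3358 × 145 = 48.7 kJ.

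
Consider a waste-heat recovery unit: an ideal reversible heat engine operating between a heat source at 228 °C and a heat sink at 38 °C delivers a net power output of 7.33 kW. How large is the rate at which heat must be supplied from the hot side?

Q̇_H ≈ 19.3 kW

T_H = 228 °C → 228 + 273.15 = 501.15 K.
T_C = 38 °C → 38 + 273.15 = 311.15 K.
The Carnot efficiency is η = 1 − T_C/T_H = 1 − 311.15/501.15 = 0.3791.
Q_H = W/η = 7.33/0.3791 = 19.3 kW.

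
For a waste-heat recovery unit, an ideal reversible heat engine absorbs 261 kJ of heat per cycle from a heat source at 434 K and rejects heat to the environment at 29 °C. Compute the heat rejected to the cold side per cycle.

T_C = 29 °C → 29 + 273.15 = 302.15 K.
For a reversible engine, η = 1 − T_C/T_H = 1 − 302.15/434.00 = 0.3038.
For a reversible cycle Q_C/Q_H = T_C/T_H, so Q_C = 261 × 302.15/434.00 = 181.7 kJ.

Q_C ≈ 181.7 kJ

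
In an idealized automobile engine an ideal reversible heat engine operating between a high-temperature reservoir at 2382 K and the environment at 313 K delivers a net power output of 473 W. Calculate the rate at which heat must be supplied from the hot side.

Since the cycle is reversible, η = 1 − T_C/T_H = 1 − 313.00/2382.00 = 0.8686.
Q_H = W/η = 473/0.8686 = 545 W.

Q̇_H ≈ 545 W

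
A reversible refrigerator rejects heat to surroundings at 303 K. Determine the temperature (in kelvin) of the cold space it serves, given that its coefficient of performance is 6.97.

T_C ≈ 265 K

COP_R = T_C/(T_H − T_C) ⇒ T_C = T_H·COP_R/(1 + COP_R) = 303.00 × 6.97/(1 + 6.97) = 265 K.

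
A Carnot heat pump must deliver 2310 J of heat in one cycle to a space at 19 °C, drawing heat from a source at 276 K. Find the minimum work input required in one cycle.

T_H = 19 °C → 19 + 273.15 = 292.15 K.
The Carnot heat-pump COP is COP_HP = T_H/(T_H − T_C) = 292.15/16.15 = 18.0898.
W = Q_H/COP_HP = 2310/18.0898 = 127.7 J.

W_in ≈ 127.7 J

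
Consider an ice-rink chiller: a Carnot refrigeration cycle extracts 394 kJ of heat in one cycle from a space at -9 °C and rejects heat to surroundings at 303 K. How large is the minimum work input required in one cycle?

T_C = -9 °C → -9 + 273.15 = 264.15 K.
The reversible coefficient of performance is COP_R = T_C/(T_H − T_C) = 264.15/38.85 = 6.7992.
W = Q_C/COP_R = 394/6.7992 = 57.95 kJ.

W_in ≈ 57.95 kJ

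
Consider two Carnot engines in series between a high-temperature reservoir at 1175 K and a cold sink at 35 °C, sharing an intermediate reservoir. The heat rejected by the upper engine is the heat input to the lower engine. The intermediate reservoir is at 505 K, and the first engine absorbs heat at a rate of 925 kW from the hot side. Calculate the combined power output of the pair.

T_C = 35 °C → 35 + 273.15 = 308.15 K.
Two reversible stages in series are equivalent to a single Carnot engine between T_H and T_C, so η_total = 1 − T_C/T_H = 1 − 308.15/1175.00 = 0.7377.
W_total = η_total · Q_H = 0.7377 × 925 = 682 kW.

Ẇ_total ≈ 682 kW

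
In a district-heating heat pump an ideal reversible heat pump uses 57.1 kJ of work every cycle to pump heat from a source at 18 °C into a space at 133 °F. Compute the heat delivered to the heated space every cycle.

Q_H ≈ 493.3 kJ

T_H = 133 °F → (133 − 32) × 5/9 = 56.11 °C = 329.26 K.
T_C = 18 °C → 18 + 273.15 = 291.15 K.
Reversible heating COP: COP_HP = T_H/(T_H − T_C) = 329.26/38.11 = 8.6395.
Q_H = COP_HP · W = 8.6395 × 57.1 = 493.3 kJ.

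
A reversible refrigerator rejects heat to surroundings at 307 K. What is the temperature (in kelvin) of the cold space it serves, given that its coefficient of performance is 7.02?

T_C ≈ 268.7 K

COP_R = T_C/(T_H − T_C) ⇒ T_C = T_H·COP_R/(1 + COP_R) = 307.00 × 7.02/(1 + 7.02) = 268.7 K.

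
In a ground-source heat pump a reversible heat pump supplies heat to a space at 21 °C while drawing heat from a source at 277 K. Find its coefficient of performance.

T_H = 21 °C → 21 + 273.15 = 294.15 K.
For a reversible heat pump, COP_HP = T_H/(T_H − T_C) = 294.15/(294.15 − 277.00) = 17.2.

COP_HP ≈ 17.2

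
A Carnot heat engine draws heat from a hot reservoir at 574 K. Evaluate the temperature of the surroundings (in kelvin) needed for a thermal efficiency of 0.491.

T_C ≈ 292.2 K

From η = 1 − T_C/T_H, T_C = T_H·(1 − η) = 574.00 × (1 − 0.491) = 292.2 K.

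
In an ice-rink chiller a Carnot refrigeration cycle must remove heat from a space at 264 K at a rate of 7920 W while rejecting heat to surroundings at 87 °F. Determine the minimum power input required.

T_H = 87 °F → (87 − 32) × 5/9 = 30.56 °C = 303.71 K.
COP_R = T_C/(T_H − T_C) = 264.00/39.71 = 6.6489.
W = Q_C/COP_R = 7920/6.6489 = 1191 W.

Ẇ_in ≈ 1191 W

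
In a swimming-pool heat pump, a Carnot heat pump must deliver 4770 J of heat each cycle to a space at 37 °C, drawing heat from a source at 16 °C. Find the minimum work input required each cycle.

T_H = 37 °C → 37 + 273.15 = 310.15 K.
T_C = 16 °C → 16 + 273.15 = 289.15 K.
Reversible heating COP: COP_HP = T_H/(T_H − T_C) = 310.15/21.00 = 14.7690.
W = Q_H/COP_HP = 4770/14.7690 = 323.0 J.

W_in ≈ 323.0 J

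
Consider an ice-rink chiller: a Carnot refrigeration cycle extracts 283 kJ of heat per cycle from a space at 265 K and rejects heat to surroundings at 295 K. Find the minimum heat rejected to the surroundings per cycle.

Q_H ≈ 315 kJ

For a reversible cycle Q_H/Q_C = T_H/T_C, so Q_H = Q_C·T_H/T_C = 283 × 295.00/265.00 = 315 kJ.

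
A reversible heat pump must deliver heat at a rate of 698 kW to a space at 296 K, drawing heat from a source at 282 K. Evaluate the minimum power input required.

Ẇ_in ≈ 33.0 kW

For a reversible heat pump, COP_HP = T_H/(T_H − T_C) = 296.00/14.00 = 21.1429.
W = Q_H/COP_HP = 698/21.1429 = 33.0 kW.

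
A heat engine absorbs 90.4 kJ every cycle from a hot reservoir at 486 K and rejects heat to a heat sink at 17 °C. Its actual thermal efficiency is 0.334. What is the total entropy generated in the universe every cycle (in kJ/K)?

ΔS_univ ≈ 0.0215 kJ/K

T_C = 17 °C → 17 + 273.15 = 290.15 K.
W = η·Q_H = 0.334 × 90.4 = 30.19 kJ, so Q_C = Q_H − W = 60.21 kJ.
Reservoir entropy changes: ΔS_H = −Q_H/T_H = −90.4/486.00 = -0.1860 kJ/K and ΔS_C = +Q_C/T_C = 60.21/290.15 = 0.2075 kJ/K.
ΔS_univ = −Q_H/T_H + Q_C/T_C = 0.0215 kJ/K (> 0, since η = 0.334 < η_Carnot = 0.403).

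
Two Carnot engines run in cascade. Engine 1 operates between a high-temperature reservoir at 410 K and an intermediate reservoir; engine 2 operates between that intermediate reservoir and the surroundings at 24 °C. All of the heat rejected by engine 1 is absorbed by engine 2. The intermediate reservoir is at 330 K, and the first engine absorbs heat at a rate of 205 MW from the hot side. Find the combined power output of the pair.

T_C = 24 °C → 24 + 273.15 = 297.15 K.
Two reversible stages in series are equivalent to a single Carnot engine between T_H and T_C, so η_total = 1 − T_C/T_H = 1 − 297.15/410.00 = 0.2752.
W_total = η_total · Q_H = 0.2752 × 205 = 56.4 MW.

Ẇ_total ≈ 56.4 MW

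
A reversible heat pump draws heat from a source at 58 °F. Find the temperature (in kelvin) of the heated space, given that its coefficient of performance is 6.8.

T_C = 58 °F → (58 − 32) × 5/9 = 14.44 °C = 287.59 K.
COP_HP = T_H/(T_H − T_C) ⇒ T_H = T_C·COP_HP/(COP_HP − 1) = 287.59 × 6.8/(6.8 − 1) = 337 K.

T_H ≈ 337 K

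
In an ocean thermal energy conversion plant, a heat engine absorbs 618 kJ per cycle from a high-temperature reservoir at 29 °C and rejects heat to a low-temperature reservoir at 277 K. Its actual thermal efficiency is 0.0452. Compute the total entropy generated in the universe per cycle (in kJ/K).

ΔS_univ ≈ 0.0849 kJ/K

T_H = 29 °C → 29 + 273.15 = 302.15 K.
W = η·Q_H = 0.0452 × 618 = 27.93 kJ, so Q_C = Q_H − W = 590.1 kJ.
The hot reservoir loses entropy Q_H/T_H = 618/302.15 = 2.045 kJ/K; the cold reservoir gains Q_C/T_C = 590.1/277.00 = 2.130 kJ/K.
ΔS_univ = −Q_H/T_H + Q_C/T_C = 0.0849 kJ/K (> 0, since η = 0.0452 < η_Carnot = 0.083).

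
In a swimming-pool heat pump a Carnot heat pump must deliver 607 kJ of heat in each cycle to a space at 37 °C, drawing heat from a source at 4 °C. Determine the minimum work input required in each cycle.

T_H = 37 °C → 37 + 273.15 = 310.15 K.
T_C = 4 °C → 4 + 273.15 = 277.15 K.
COP_HP = T_H/(T_H − T_C) = 310.15/33.00 = 9.3985.
W = Q_H/COP_HP = 607/9.3985 = 64.6 kJ.

W_in ≈ 64.6 kJ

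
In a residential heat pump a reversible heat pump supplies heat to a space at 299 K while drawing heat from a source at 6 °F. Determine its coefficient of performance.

COP_HP ≈ 7.42

T_C = 6 °F → (6 − 32) × 5/9 = -14.44 °C = 258.71 K.
Reversible heating COP: COP_HP = T_H/(T_H − T_C) = 299.00/(299.00 − 258.71) = 7.42.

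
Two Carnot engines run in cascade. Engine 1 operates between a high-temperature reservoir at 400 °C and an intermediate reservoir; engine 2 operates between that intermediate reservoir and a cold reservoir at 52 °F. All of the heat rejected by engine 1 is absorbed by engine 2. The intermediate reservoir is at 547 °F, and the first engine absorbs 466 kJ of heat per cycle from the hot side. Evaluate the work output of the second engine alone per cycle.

W₂ ≈ 190 kJ

T_H = 400 °C → 400 + 273.15 = 673.15 K.
T_C = 52 °F → (52 − 32) × 5/9 = 11.11 °C = 284.26 K.
T_m = 547 °F → (547 − 32) × 5/9 = 286.11 °C = 559.26 K.
Heat entering the second stage: Q_m = Q_H·(T_m/T_H) = 466 × 559.26/673.15 = 387 kJ.
Second-stage efficiency η₂ = 1 − T_C/T_m = 1 − 284.26/559.26 = 0.4917, so W₂ = η₂·Q_m = 190 kJ.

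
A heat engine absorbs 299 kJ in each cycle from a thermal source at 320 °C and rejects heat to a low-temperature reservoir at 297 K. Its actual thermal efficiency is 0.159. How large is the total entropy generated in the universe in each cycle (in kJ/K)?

ΔS_univ ≈ 0.343 kJ/K

T_H = 320 °C → 320 + 273.15 = 593.15 K.
W = η·Q_H = 0.159 × 299 = 47.54 kJ, so Q_C = Q_H − W = 251.5 kJ.
Reservoir entropy changes: ΔS_H = −Q_H/T_H = −299/593.15 = -0.5041 kJ/K and ΔS_C = +Q_C/T_C = 251.5/297.00 = 0.8467 kJ/K.
ΔS_univ = −Q_H/T_H + Q_C/T_C = 0.343 kJ/K (> 0, since η = 0.159 < η_Carnot = 0.499).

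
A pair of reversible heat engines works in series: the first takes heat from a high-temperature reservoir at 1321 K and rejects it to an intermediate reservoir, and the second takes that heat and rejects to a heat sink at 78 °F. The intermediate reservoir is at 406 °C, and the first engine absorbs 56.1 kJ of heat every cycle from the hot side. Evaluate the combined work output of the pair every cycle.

T_C = 78 °F → (78 − 32) × 5/9 = 25.56 °C = 298.71 K.
Two reversible stages in series are equivalent to a single Carnot engine between T_H and T_C, so η_total = 1 − T_C/T_H = 1 − 298.71/1321.00 = 0.7739.
W_total = η_total · Q_H = 0.7739 × 56.1 = 43.4 kJ.

W_total ≈ 43.4 kJ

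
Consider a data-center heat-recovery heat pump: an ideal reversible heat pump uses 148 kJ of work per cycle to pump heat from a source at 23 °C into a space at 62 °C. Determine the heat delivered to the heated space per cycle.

Q_H ≈ 1272 kJ

T_H = 62 °C → 62 + 273.15 = 335.15 K.
T_C = 23 °C → 23 + 273.15 = 296.15 K.
Reversible heating COP: COP_HP = T_H/(T_H − T_C) = 335.15/39.00 = 8.5936.
Q_H = COP_HP · W = 8.5936 × 148 = 1272 kJ.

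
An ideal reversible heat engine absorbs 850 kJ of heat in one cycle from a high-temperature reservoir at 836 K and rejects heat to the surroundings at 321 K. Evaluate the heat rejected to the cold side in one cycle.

Q_C ≈ 326 kJ

η_rev = 1 − T_C/T_H = 1 − 321.00/836.00 = 0.6160.
For a reversible cycle Q_C/Q_H = T_C/T_H, so Q_C = 850 × 321.00/836.00 = 326 kJ.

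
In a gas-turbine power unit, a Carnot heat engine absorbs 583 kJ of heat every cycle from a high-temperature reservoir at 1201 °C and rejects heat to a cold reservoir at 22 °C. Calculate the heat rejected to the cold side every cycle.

T_H = 1201 °C → 1201 + 273.15 = 1474.15 K.
T_C = 22 °C → 22 + 273.15 = 295.15 K.
For a reversible engine, η = 1 − T_C/T_H = 1 − 295.15/1474.15 = 0.7998.
For a reversible cycle Q_C/Q_H = T_C/T_H, so Q_C = 583 × 295.15/1474.15 = 116.7 kJ.

Q_C ≈ 116.7 kJ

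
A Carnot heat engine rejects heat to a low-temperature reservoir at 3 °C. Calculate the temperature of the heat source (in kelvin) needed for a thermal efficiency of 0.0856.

T_H ≈ 302 K

T_C = 3 °C → 3 + 273.15 = 276.15 K.
From η = 1 − T_C/T_H, solving for T_H gives T_H = T_C/(1 − η) = 276.15/(1 − 0.0856) = 302 K.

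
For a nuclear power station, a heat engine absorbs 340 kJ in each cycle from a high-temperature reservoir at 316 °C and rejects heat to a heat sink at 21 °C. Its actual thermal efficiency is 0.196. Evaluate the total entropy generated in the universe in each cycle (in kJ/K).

T_H = 316 °C → 316 + 273.15 = 589.15 K.
T_C = 21 °C → 21 + 273.15 = 294.15 K.
W = η·Q_H = 0.196 × 340 = 66.64 kJ, so Q_C = Q_H − W = 273.4 kJ.
Entropy balance on the reservoirs: −Q_H/T_H = -0.5771 kJ/K, +Q_C/T_C = 0.9293 kJ/K.
ΔS_univ = −Q_H/T_H + Q_C/T_C = 0.352 kJ/K (> 0, since η = 0.196 < η_Carnot = 0.501).

ΔS_univ ≈ 0.352 kJ/K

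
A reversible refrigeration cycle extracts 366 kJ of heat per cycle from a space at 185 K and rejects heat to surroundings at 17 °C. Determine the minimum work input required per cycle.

T_H = 17 °C → 17 + 273.15 = 290.15 K.
For a reversible refrigerator, COP_R = T_C/(T_H − T_C) = 185.00/105.15 = 1.7594.
W = Q_C/COP_R = 366/1.7594 = 208 kJ.

W_in ≈ 208 kJ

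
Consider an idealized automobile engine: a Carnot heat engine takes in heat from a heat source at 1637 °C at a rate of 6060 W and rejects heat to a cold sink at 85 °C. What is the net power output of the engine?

T_H = 1637 °C → 1637 + 273.15 = 1910.15 K.
T_C = 85 °C → 85 + 273.15 = 358.15 K.
Since the cycle is reversible, η = 1 − T_C/T_H = 1 − 358.15/1910.15 = 0.8125.
W = η·Q_H = 0.8125 × 6060 = 4924 W.

Ẇ ≈ 4924 W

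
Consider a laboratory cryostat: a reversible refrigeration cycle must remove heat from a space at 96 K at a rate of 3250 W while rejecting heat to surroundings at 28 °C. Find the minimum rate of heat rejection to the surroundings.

T_H = 28 °C → 28 + 273.15 = 301.15 K.
For a reversible cycle Q_H/Q_C = T_H/T_C, so Q_H = Q_C·T_H/T_C = 3250 × 301.15/96.00 = 10200 W.

Q̇_H ≈ 10200 W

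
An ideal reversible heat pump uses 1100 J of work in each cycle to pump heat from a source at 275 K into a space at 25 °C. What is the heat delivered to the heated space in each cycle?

Q_H ≈ 14200 J

T_H = 25 °C → 25 + 273.15 = 298.15 K.
Reversible heating COP: COP_HP = T_H/(T_H − T_C) = 298.15/23.15 = 12.8790.
Q_H = COP_HP · W = 12.8790 × 1100 = 14200 J.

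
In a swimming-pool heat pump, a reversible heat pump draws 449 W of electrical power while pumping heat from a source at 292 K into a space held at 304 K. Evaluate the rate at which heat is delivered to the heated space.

Q̇_H ≈ 11370 W

For a reversible heat pump, COP_HP = T_H/(T_H − T_C) = 304.00/12.00 = 25.3333.
Q_H = COP_HP · W = 25.3333 × 449 = 11370 W.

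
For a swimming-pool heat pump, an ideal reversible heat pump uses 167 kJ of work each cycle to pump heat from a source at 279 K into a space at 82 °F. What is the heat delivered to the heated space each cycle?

Q_H ≈ 2290 kJ

T_H = 82 °F → (82 − 32) × 5/9 = 27.78 °C = 300.93 K.
Reversible heating COP: COP_HP = T_H/(T_H − T_C) = 300.93/21.93 = 13.7236.
Q_H = COP_HP · W = 13.7236 × 167 = 2290 kJ.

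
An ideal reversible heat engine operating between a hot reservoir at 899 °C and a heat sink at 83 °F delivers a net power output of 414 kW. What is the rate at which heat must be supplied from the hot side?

T_H = 899 °C → 899 + 273.15 = 1172.15 K.
T_C = 83 °F → (83 − 32) × 5/9 = 28.33 °C = 301.48 K.
Since the cycle is reversible, η = 1 − T_C/T_H = 1 − 301.48/1172.15 = 0.7428.
Q_H = W/η = 414/0.7428 = 557 kW.

Q̇_H ≈ 557 kW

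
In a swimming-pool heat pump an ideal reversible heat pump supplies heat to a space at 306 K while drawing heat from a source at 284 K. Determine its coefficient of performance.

COP_HP ≈ 13.91

Reversible heating COP: COP_HP = T_H/(T_H − T_C) = 306.00/(306.00 − 284.00) = 13.91.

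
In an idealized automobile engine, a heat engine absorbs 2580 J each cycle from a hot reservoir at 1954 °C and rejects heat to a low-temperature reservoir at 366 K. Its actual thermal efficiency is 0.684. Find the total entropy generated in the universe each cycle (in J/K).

T_H = 1954 °C → 1954 + 273.15 = 2227.15 K.
W = η·Q_H = 0.684 × 2580 = 1765 J, so Q_C = Q_H − W = 815.3 J.
The hot reservoir loses entropy Q_H/T_H = 2580/2227.15 = 1.158 J/K; the cold reservoir gains Q_C/T_C = 815.3/366.00 = 2.228 J/K.
ΔS_univ = −Q_H/T_H + Q_C/T_C = 1.07 J/K (> 0, since η = 0.684 < η_Carnot = 0.836).

ΔS_univ ≈ 1.07 J/K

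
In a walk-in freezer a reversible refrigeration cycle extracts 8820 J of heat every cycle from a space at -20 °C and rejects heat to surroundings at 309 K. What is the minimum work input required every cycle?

T_C = -20 °C → -20 + 273.15 = 253.15 K.
Carnot COP: COP_R = T_C/(T_H − T_C) = 253.15/55.85 = 4.5327.
W = Q_C/COP_R = 8820/4.5327 = 1946 J.

W_in ≈ 1946 J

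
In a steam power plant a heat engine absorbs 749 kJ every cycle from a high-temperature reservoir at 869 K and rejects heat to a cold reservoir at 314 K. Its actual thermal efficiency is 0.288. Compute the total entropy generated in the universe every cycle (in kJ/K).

W = η·Q_H = 0.288 × 749 = 215.7 kJ, so Q_C = Q_H − W = 533.3 kJ.
Reservoir entropy changes: ΔS_H = −Q_H/T_H = −749/869.00 = -0.8619 kJ/K and ΔS_C = +Q_C/T_C = 533.3/314.00 = 1.698 kJ/K.
ΔS_univ = −Q_H/T_H + Q_C/T_C = 0.836 kJ/K (> 0, since η = 0.288 < η_Carnot = 0.639).

ΔS_univ ≈ 0.836 kJ/K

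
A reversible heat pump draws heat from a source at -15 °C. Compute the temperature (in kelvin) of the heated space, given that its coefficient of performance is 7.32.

T_C = -15 °C → -15 + 273.15 = 258.15 K.
COP_HP = T_H/(T_H − T_C) ⇒ T_H = T_C·COP_HP/(COP_HP − 1) = 258.15 × 7.32/(7.32 − 1) = 299 K.

T_H ≈ 299 K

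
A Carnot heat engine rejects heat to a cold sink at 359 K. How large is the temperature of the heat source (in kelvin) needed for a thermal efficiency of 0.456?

T_H ≈ 660 K

From η = 1 − T_C/T_H, solving for T_H gives T_H = T_C/(1 − η) = 359.00/(1 − 0.456) = 660 K.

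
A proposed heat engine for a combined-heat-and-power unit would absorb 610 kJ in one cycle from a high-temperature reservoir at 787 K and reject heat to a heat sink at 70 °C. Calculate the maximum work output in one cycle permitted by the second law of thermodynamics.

W_max ≈ 344.0 kJ

T_C = 70 °C → 70 + 273.15 = 343.15 K.
The second-law ceiling is the Carnot efficiency, η_max = 1 − T_C/T_H = 1 − 343.15/787.00 = 0.5640.
W_max = η_max · Q_H = 0.5640 × 610 = 344.0 kJ.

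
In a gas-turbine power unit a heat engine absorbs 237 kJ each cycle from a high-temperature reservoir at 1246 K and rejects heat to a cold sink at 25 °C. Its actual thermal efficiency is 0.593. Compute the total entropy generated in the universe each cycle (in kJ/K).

ΔS_univ ≈ 0.133 kJ/K

T_C = 25 °C → 25 + 273.15 = 298.15 K.
W = η·Q_H = 0.593 × 237 = 140.5 kJ, so Q_C = Q_H − W = 96.46 kJ.
Reservoir entropy changes: ΔS_H = −Q_H/T_H = −237/1246.00 = -0.1902 kJ/K and ΔS_C = +Q_C/T_C = 96.46/298.15 = 0.3235 kJ/K.
ΔS_univ = −Q_H/T_H + Q_C/T_C = 0.133 kJ/K (> 0, since η = 0.593 < η_Carnot = 0.761).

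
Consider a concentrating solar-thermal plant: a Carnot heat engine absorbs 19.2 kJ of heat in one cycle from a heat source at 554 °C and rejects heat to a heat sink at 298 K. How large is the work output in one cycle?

W ≈ 12.3 kJ

T_H = 554 °C → 554 + 273.15 = 827.15 K.
For a reversible engine, η = 1 − T_C/T_H = 1 − 298.00/827.15 = 0.6397.
W = η·Q_H = 0.6397 × 19.2 = 12.3 kJ.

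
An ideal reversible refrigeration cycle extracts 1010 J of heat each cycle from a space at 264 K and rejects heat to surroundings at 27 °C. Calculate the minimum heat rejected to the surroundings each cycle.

T_H = 27 °C → 27 + 273.15 = 300.15 K.
For a reversible cycle Q_H/Q_C = T_H/T_C, so Q_H = Q_C·T_H/T_C = 1010 × 300.15/264.00 = 1148 J.

Q_H ≈ 1148 J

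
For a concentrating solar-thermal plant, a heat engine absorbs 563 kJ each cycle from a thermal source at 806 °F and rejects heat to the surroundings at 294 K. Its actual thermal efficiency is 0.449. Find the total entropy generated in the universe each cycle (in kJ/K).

T_H = 806 °F → (806 − 32) × 5/9 = 430.00 °C = 703.15 K.
W = η·Q_H = 0.449 × 563 = 252.8 kJ, so Q_C = Q_H − W = 310.2 kJ.
The hot reservoir loses entropy Q_H/T_H = 563/703.15 = 0.8007 kJ/K; the cold reservoir gains Q_C/T_C = 310.2/294.00 = 1.055 kJ/K.
ΔS_univ = −Q_H/T_H + Q_C/T_C = 0.254 kJ/K (> 0, since η = 0.449 < η_Carnot = 0.582).

ΔS_univ ≈ 0.254 kJ/K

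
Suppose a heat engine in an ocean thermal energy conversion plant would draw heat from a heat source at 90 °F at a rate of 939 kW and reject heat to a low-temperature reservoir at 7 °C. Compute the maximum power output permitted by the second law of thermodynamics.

Ẇ_max ≈ 77.6 kW

T_H = 90 °F → (90 − 32) × 5/9 = 32.22 °C = 305.37 K.
T_C = 7 °C → 7 + 273.15 = 280.15 K.
The upper bound on efficiency is η_max = 1 − T_C/T_H = 1 − 280.15/305.37 = 0.0826.
W_max = η_max · Q_H = 0.0826 × 939 = 77.6 kW.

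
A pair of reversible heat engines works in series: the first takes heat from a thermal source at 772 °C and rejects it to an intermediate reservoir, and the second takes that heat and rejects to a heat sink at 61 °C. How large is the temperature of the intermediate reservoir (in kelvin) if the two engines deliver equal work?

T_m ≈ 689.7 K

T_H = 772 °C → 772 + 273.15 = 1045.15 K.
T_C = 61 °C → 61 + 273.15 = 334.15 K.
For reversible stages Q_m = Q_H·(T_m/T_H). Setting W₁ = Q_H(1 − T_m/T_H) equal to W₂ = Q_m(1 − T_C/T_m) = Q_H·(T_m − T_C)/T_H gives T_H − T_m = T_m − T_C, so T_m = (T_H + T_C)/2 = (1045.15 + 334.15)/2 = 689.7 K.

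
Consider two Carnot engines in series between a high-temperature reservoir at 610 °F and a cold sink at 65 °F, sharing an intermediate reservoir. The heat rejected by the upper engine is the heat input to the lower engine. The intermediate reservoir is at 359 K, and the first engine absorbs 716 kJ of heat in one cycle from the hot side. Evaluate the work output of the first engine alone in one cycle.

W₁ ≈ 283 kJ

T_H = 610 °F → (610 − 32) × 5/9 = 321.11 °C = 594.26 K.
T_C = 65 °F → (65 − 32) × 5/9 = 18.33 °C = 291.48 K.
First-stage efficiency η₁ = 1 − T_m/T_H = 1 − 359.00/594.26 = 0.3959.
W₁ = η₁·Q_H = 0.3959 × 716 = 283 kJ.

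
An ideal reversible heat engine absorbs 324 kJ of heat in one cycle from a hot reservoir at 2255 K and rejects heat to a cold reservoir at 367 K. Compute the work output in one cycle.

The Carnot efficiency is η = 1 − T_C/T_H = 1 − 367.00/2255.00 = 0.8373.
W = η·Q_H = 0.8373 × 324 = 271 kJ.

W ≈ 271 kJ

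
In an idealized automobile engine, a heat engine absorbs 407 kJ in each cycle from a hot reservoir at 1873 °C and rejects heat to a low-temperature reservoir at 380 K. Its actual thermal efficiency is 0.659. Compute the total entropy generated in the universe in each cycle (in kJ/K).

T_H = 1873 °C → 1873 + 273.15 = 2146.15 K.
W = η·Q_H = 0.659 × 407 = 268.2 kJ, so Q_C = Q_H − W = 138.8 kJ.
Reservoir entropy changes: ΔS_H = −Q_H/T_H = −407/2146.15 = -0.1896 kJ/K and ΔS_C = +Q_C/T_C = 138.8/380.00 = 0.3652 kJ/K.
ΔS_univ = −Q_H/T_H + Q_C/T_C = 0.1756 kJ/K (> 0, since η = 0.659 < η_Carnot = 0.823).

ΔS_univ ≈ 0.1756 kJ/K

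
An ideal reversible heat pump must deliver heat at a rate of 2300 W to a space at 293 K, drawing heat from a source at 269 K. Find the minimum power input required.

Ẇ_in ≈ 188.4 W

The Carnot heat-pump COP is COP_HP = T_H/(T_H − T_C) = 293.00/24.00 = 12.2083.
W = Q_H/COP_HP = 2300/12.2083 = 188.4 W.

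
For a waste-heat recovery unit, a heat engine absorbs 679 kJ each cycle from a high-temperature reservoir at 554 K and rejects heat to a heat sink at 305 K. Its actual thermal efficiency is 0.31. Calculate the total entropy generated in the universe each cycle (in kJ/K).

ΔS_univ ≈ 0.3105 kJ/K

W = η·Q_H = 0.31 × 679 = 210.5 kJ, so Q_C = Q_H − W = 468.5 kJ.
Entropy balance on the reservoirs: −Q_H/T_H = -1.226 kJ/K, +Q_C/T_C = 1.536 kJ/K.
ΔS_univ = −Q_H/T_H + Q_C/T_C = 0.3105 kJ/K (> 0, since η = 0.31 < η_Carnot = 0.449).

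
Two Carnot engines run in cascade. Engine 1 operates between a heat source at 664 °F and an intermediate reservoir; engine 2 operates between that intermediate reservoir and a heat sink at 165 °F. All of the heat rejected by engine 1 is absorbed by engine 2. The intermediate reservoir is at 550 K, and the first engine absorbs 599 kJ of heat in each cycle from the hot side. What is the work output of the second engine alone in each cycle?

W₂ ≈ 195 kJ

T_H = 664 °F → (664 − 32) × 5/9 = 351.11 °C = 624.26 K.
T_C = 165 °F → (165 − 32) × 5/9 = 73.89 °C = 347.04 K.
Heat entering the second stage: Q_m = Q_H·(T_m/T_H) = 599 × 550.00/624.26 = 528 kJ.
Second-stage efficiency η₂ = 1 − T_C/T_m = 1 − 347.04/550.00 = 0.3690, so W₂ = η₂·Q_m = 195 kJ.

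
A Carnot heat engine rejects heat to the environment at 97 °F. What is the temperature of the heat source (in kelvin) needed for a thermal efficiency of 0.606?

T_C = 97 °F → (97 − 32) × 5/9 = 36.11 °C = 309.26 K.
From η = 1 − T_C/T_H, solving for T_H gives T_H = T_C/(1 − η) = 309.26/(1 − 0.606) = 784.9 K.

T_H ≈ 784.9 K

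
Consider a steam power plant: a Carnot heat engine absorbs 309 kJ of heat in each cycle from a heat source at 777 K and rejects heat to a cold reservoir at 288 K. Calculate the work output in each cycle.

W ≈ 194.5 kJ

η_rev = 1 − T_C/T_H = 1 − 288.00/777.00 = 0.6293.
W = η·Q_H = 0.6293 × 309 = 194.5 kJ.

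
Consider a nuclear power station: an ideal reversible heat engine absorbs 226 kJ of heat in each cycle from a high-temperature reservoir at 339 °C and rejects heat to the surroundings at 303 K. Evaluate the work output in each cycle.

T_H = 339 °C → 339 + 273.15 = 612.15 K.
The Carnot efficiency is η = 1 − T_C/T_H = 1 − 303.00/612.15 = 0.5050.
W = η·Q_H = 0.5050 × 226 = 114 kJ.

W ≈ 114 kJ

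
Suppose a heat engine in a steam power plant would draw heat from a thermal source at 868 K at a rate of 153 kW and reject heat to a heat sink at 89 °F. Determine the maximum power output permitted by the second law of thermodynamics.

Ẇ_max ≈ 99.3 kW

T_C = 89 °F → (89 − 32) × 5/9 = 31.67 °C = 304.82 K.
By the Carnot theorem, η_max = 1 − T_C/T_H = 1 − 304.82/868.00 = 0.6488.
W_max = η_max · Q_H = 0.6488 × 153 = 99.3 kW.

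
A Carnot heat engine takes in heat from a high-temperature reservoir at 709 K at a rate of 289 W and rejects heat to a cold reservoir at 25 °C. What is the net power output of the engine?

Ẇ ≈ 167 W

T_C = 25 °C → 25 + 273.15 = 298.15 K.
Carnot efficiency: η = 1 − T_C/T_H = 1 − 298.15/709.00 = 0.5795.
W = η·Q_H = 0.5795 × 289 = 167 W.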